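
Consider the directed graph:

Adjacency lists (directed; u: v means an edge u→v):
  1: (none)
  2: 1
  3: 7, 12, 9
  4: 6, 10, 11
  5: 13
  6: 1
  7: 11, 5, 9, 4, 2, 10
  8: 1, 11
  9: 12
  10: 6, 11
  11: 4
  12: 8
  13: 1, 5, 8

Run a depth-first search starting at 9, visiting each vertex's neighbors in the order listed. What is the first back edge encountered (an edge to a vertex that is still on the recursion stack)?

10->11

DFS from 9 (visiting each vertex's neighbors in the order listed); mark gray on enter, black on exit:
9 gray
  12 gray
    8 gray
      1 gray
      1 black
      11 gray
        4 gray
          6 gray
            6→1: 1 black — skip
          6 black
          10 gray
            10→6: 6 black — skip
            10→11: 11 is gray → back edge
First back edge: 10 → 11.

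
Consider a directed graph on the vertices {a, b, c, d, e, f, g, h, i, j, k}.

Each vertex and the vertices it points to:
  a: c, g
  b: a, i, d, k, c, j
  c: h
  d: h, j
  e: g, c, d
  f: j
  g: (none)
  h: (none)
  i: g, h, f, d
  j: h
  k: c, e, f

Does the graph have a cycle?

No

DFS with white/gray/black marking, starting from k:
k gray
  c gray
    h gray
    h black
  c black
  e gray
    g gray
    g black
    e→c: c black — skip
    d gray
      d→h: h black — skip
      j gray
        j→h: h black — skip
      j black
    d black
  e black
  f gray
    f→j: j black — skip
  f black
k black
a gray
  a→c: c black — skip
  a→g: g black — skip
a black
b gray
  b→a: a black — skip
  i gray
    i→g: g black — skip
    i→h: h black — skip
    i→f: f black — skip
    i→d: d black — skip
  i black
  b→d: d black — skip
  b→k: k black — skip
  b→c: c black — skip
  b→j: j black — skip
b black
Every edge goes to a white or black vertex — no back edge, so the graph is acyclic.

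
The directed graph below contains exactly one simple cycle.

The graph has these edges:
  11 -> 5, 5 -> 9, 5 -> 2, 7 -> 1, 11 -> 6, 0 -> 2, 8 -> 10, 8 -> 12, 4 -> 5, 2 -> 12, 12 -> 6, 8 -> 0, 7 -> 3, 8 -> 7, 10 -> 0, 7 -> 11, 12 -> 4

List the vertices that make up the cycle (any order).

2, 4, 5, 12

DFS with gray/black marking from 12:
12 gray
  6 gray
  6 black
  4 gray
    5 gray
      2 gray
        2→12: 12 is gray → back edge
Back edge closes the cycle 12 → 4 → 5 → 2 → 12; its vertices are {2, 4, 5, 12}.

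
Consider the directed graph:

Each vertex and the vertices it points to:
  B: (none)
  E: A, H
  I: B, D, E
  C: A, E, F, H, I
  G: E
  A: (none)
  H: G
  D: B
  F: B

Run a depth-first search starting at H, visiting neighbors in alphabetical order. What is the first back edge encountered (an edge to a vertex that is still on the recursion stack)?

DFS from H (visiting neighbors in alphabetical order); mark gray on enter, black on exit:
H gray
  G gray
    E gray
      A gray
      A black
      E→H: H is gray → back edge
First back edge: E → H.

E→H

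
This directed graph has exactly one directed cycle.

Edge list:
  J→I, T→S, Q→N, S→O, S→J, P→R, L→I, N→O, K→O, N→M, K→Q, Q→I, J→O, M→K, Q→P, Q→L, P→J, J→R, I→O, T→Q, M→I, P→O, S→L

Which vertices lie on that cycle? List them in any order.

DFS with gray/black marking from Q:
Q gray
  I gray
    O gray
    O black
  I black
  P gray
    J gray
      J→O: O black — skip
      J→I: I black — skip
      R gray
      R black
    J black
    P→O: O black — skip
    P→R: R black — skip
  P black
  L gray
    L→I: I black — skip
  L black
  N gray
    M gray
      M→I: I black — skip
      K gray
        K→Q: Q is gray → back edge
Back edge closes the cycle Q → N → M → K → Q; its vertices are {K, M, N, Q}.

K, M, N, Q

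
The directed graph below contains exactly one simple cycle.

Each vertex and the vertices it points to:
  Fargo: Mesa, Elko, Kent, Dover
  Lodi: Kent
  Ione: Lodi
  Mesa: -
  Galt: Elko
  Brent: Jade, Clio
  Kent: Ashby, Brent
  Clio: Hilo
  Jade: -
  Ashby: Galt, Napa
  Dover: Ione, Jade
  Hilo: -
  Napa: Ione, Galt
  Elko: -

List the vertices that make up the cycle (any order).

DFS with gray/black marking from Kent:
Kent gray
  Ashby gray
    Galt gray
      Elko gray
      Elko black
    Galt black
    Napa gray
      Ione gray
        Lodi gray
          Lodi→Kent: Kent is gray → back edge
Back edge closes the cycle Kent → Ashby → Napa → Ione → Lodi → Kent; its vertices are {Ione, Kent, Lodi, Napa, Ashby}.

Ione, Kent, Lodi, Napa, Ashby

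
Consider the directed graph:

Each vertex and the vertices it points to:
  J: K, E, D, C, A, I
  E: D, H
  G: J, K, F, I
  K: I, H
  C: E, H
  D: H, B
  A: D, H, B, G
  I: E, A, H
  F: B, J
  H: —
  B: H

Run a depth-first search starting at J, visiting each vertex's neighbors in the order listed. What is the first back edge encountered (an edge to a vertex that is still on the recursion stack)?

DFS from J (visiting each vertex's neighbors in the order listed); mark gray on enter, black on exit:
J gray
  K gray
    I gray
      E gray
        D gray
          H gray
          H black
          B gray
            B→H: H black — skip
          B black
        D black
        E→H: H black — skip
      E black
      A gray
        A→D: D black — skip
        A→H: H black — skip
        A→B: B black — skip
        G gray
          G→J: J is gray → back edge
First back edge: G → J.

G->J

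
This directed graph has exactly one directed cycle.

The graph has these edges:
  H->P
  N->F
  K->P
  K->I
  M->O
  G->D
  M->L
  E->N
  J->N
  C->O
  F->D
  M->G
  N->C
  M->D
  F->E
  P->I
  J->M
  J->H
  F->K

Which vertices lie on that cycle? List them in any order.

DFS with gray/black marking from N:
N gray
  F gray
    D gray
    D black
    E gray
      E→N: N is gray → back edge
Back edge closes the cycle N → F → E → N; its vertices are {E, F, N}.

E, F, N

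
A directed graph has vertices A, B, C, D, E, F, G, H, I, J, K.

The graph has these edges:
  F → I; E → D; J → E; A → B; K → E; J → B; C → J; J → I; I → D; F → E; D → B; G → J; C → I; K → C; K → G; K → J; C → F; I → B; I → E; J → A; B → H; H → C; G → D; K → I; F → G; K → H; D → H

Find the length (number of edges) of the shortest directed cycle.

For each vertex v, BFS finds the shortest path from v back to v.
The shortest such closed walk is C → I → B → H → C, length 4.

4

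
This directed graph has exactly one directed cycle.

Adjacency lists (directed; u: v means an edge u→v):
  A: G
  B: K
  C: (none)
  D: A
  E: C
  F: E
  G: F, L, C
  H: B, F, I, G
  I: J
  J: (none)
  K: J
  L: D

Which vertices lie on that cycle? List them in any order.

A, D, G, L

DFS with gray/black marking from G:
G gray
  F gray
    E gray
      C gray
      C black
    E black
  F black
  L gray
    D gray
      A gray
        A→G: G is gray → back edge
Back edge closes the cycle G → L → D → A → G; its vertices are {A, D, G, L}.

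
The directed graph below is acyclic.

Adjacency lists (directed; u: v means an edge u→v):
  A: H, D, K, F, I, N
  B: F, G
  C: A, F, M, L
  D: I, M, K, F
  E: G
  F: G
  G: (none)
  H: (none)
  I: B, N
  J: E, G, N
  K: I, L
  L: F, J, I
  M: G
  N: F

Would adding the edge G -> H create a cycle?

Adding G→H creates a cycle iff H can already reach G.
Explore from H: no path reaches G. The graph stays acyclic.

No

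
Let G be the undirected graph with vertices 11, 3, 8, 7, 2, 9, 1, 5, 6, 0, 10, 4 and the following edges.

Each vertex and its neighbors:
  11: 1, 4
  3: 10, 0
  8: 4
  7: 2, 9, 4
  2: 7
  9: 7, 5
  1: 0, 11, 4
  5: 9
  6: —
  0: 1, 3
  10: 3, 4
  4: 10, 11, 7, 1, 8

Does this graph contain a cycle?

DFS, tracking each vertex's parent; an edge to a visited non-parent vertex closes a cycle.
Start from 0:
visit 0 (parent –)
  visit 1 (parent 0)
    1–0: parent, skip
    visit 11 (parent 1)
      11–1: parent, skip
      visit 4 (parent 11)
        visit 10 (parent 4)
          visit 3 (parent 10)
            3–10: parent, skip
            3–0: 0 visited and ≠ parent → cycle
Cycle: 0 – 1 – 11 – 4 – 10 – 3 – 0.

Yes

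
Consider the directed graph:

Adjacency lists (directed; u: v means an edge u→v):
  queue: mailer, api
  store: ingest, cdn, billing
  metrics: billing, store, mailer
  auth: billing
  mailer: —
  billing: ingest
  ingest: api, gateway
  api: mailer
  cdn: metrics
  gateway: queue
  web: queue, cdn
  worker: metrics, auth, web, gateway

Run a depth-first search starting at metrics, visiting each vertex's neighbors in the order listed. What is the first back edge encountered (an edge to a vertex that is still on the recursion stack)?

cdn→metrics

DFS from metrics (visiting each vertex's neighbors in the order listed); mark gray on enter, black on exit:
metrics gray
  billing gray
    ingest gray
      api gray
        mailer gray
        mailer black
      api black
      gateway gray
        queue gray
          queue→mailer: mailer black — skip
          queue→api: api black — skip
        queue black
      gateway black
    ingest black
  billing black
  store gray
    store→ingest: ingest black — skip
    cdn gray
      cdn→metrics: metrics is gray → back edge
First back edge: cdn → metrics.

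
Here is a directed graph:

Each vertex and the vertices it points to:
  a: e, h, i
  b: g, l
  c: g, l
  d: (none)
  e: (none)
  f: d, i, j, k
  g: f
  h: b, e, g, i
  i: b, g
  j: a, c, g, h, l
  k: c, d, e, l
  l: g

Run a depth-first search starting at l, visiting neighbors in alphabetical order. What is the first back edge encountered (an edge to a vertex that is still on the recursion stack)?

DFS from l (visiting neighbors in alphabetical order); mark gray on enter, black on exit:
l gray
  g gray
    f gray
      d gray
      d black
      i gray
        b gray
          b→g: g is gray → back edge
First back edge: b → g.

b→g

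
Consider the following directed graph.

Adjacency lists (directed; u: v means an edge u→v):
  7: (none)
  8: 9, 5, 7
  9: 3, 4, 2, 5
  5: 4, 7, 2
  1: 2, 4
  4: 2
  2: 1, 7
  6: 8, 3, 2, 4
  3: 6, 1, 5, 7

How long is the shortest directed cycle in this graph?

For each vertex v, BFS finds the shortest path from v back to v.
The shortest such closed walk is 6 → 3 → 6, length 2.

2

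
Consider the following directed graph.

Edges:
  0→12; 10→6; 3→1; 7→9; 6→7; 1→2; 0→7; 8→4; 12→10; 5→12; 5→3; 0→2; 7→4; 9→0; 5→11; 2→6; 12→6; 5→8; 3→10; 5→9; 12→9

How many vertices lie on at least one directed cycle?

A vertex is on a directed cycle iff it belongs to a strongly connected component of size ≥ 2 (or has a self-loop).
The vertices on cycles are {0, 2, 6, 7, 9, 10, 12} — 7 in total.

7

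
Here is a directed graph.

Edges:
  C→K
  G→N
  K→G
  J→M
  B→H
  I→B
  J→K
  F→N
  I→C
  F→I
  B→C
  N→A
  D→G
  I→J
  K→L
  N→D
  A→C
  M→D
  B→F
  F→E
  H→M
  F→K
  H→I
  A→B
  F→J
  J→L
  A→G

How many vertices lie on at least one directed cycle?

A vertex is on a directed cycle iff it belongs to a strongly connected component of size ≥ 2 (or has a self-loop).
The vertices on cycles are {A, B, C, D, F, G, H, I, J, K, M, N} — 12 in total.

12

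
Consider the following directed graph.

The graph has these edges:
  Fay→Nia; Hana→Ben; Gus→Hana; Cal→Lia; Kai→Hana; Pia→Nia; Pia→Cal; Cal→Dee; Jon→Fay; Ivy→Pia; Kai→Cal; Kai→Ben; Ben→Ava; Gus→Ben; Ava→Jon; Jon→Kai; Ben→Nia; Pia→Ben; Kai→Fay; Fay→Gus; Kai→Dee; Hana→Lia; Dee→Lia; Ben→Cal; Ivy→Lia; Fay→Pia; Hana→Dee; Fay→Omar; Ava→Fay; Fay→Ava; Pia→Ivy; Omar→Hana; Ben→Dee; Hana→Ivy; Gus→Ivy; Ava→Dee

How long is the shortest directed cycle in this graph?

2

For each vertex v, BFS finds the shortest path from v back to v.
The shortest such closed walk is Ava → Fay → Ava, length 2.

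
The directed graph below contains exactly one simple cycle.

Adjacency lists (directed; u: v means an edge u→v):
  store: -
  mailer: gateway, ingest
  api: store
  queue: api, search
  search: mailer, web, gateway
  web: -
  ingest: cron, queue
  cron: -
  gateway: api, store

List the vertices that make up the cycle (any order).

queue, ingest, mailer, search

DFS with gray/black marking from mailer:
mailer gray
  gateway gray
    api gray
      store gray
      store black
    api black
    gateway→store: store black — skip
  gateway black
  ingest gray
    cron gray
    cron black
    queue gray
      queue→api: api black — skip
      search gray
        search→mailer: mailer is gray → back edge
Back edge closes the cycle mailer → ingest → queue → search → mailer; its vertices are {queue, ingest, mailer, search}.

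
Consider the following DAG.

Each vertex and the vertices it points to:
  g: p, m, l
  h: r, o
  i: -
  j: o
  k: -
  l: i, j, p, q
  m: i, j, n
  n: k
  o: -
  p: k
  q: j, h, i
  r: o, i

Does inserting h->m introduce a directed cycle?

Adding h→m creates a cycle iff m can already reach h.
Explore from m: no path reaches h. The graph stays acyclic.

No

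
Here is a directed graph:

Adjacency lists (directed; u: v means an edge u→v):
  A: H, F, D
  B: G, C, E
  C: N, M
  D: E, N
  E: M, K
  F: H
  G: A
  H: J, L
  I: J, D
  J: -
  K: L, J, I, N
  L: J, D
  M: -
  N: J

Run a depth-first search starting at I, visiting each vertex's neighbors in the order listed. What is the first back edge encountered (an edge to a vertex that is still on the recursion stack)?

L→D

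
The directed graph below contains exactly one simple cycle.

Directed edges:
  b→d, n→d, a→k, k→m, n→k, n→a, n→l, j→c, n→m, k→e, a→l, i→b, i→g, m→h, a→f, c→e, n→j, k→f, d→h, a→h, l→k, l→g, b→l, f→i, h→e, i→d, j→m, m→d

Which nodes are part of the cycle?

b, f, i, k, l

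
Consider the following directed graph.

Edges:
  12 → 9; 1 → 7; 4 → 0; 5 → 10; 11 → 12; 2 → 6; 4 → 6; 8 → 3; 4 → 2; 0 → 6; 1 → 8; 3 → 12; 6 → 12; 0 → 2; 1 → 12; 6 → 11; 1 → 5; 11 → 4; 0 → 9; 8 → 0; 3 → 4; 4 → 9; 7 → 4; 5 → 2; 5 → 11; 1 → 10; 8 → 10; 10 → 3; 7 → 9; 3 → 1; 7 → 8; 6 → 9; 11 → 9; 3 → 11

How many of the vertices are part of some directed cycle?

A vertex is on a directed cycle iff it belongs to a strongly connected component of size ≥ 2 (or has a self-loop).
The vertices on cycles are {0, 1, 2, 3, 4, 5, 6, 7, 8, 10, 11} — 11 in total.

11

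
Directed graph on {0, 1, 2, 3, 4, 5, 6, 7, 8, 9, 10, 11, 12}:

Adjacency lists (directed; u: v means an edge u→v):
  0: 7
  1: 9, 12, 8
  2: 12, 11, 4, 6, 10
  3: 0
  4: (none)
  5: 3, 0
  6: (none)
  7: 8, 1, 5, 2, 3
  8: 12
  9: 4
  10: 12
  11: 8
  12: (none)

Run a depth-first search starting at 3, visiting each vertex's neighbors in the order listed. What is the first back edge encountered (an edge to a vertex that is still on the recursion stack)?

5->3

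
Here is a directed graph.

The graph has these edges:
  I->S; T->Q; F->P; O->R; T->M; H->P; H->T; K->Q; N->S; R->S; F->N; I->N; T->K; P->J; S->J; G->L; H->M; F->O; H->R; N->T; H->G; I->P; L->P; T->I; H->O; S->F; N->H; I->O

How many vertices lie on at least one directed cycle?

8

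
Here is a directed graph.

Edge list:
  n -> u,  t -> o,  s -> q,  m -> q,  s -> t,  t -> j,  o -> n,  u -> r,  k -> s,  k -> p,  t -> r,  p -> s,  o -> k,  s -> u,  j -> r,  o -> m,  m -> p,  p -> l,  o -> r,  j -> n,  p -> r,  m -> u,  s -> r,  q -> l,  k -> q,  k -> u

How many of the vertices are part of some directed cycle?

6

A vertex is on a directed cycle iff it belongs to a strongly connected component of size ≥ 2 (or has a self-loop).
The vertices on cycles are {k, m, o, p, s, t} — 6 in total.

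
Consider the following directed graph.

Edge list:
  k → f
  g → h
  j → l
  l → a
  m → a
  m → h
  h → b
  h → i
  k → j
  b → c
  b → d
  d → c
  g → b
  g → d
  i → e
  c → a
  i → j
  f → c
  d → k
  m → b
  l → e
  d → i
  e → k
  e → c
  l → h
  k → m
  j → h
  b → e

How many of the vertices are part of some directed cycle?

9

A vertex is on a directed cycle iff it belongs to a strongly connected component of size ≥ 2 (or has a self-loop).
The vertices on cycles are {b, d, e, h, i, j, k, l, m} — 9 in total.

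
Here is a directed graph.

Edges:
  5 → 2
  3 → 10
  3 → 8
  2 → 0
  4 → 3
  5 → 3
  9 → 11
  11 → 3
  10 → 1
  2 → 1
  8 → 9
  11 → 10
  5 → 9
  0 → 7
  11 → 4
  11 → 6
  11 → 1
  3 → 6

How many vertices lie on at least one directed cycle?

5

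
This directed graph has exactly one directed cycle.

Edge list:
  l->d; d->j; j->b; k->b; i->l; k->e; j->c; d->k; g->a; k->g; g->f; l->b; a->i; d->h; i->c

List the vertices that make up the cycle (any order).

a, d, g, i, k, l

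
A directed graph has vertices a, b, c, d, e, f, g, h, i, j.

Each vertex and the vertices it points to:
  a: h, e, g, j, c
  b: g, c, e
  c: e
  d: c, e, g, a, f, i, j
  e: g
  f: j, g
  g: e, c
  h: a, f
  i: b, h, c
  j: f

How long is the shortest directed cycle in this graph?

For each vertex v, BFS finds the shortest path from v back to v.
The shortest such closed walk is a → h → a, length 2.

2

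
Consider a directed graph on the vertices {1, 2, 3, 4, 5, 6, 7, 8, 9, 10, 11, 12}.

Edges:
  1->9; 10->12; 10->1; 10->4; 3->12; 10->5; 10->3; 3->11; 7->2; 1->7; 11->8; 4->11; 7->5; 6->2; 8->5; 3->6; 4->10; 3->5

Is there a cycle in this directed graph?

Yes

DFS with white/gray/black marking, starting from 1:
1 gray
  7 gray
    2 gray
    2 black
    5 gray
    5 black
  7 black
  9 gray
  9 black
1 black
3 gray
  3→5: 5 black — skip
  12 gray
  12 black
  6 gray
    6→2: 2 black — skip
  6 black
  11 gray
    8 gray
      8→5: 5 black — skip
    8 black
  11 black
3 black
4 gray
  10 gray
    10→4: 4 is gray → back edge
Back edge found, so a cycle exists: 4 → 10 → 4.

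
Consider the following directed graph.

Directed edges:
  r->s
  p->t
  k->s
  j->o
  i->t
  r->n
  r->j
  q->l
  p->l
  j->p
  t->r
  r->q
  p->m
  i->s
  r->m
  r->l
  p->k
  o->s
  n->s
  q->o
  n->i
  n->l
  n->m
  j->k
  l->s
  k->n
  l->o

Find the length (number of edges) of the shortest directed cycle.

For each vertex v, BFS finds the shortest path from v back to v.
The shortest such closed walk is p → t → r → j → p, length 4.

4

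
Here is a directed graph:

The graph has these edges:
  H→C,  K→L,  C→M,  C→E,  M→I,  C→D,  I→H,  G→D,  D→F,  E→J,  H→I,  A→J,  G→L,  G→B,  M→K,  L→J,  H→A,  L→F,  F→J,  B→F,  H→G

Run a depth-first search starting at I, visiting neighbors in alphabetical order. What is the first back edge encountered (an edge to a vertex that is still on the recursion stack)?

M->I

DFS from I (visiting neighbors in alphabetical order); mark gray on enter, black on exit:
I gray
  H gray
    A gray
      J gray
      J black
    A black
    C gray
      D gray
        F gray
          F→J: J black — skip
        F black
      D black
      E gray
        E→J: J black — skip
      E black
      M gray
        M→I: I is gray → back edge
First back edge: M → I.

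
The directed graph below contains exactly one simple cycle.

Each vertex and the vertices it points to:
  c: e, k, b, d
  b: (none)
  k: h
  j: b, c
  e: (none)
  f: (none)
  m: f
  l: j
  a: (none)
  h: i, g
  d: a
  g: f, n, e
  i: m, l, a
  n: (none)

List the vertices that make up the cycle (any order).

DFS with gray/black marking from h:
h gray
  i gray
    m gray
      f gray
      f black
    m black
    l gray
      j gray
        b gray
        b black
        c gray
          e gray
          e black
          k gray
            k→h: h is gray → back edge
Back edge closes the cycle h → i → l → j → c → k → h; its vertices are {c, h, i, j, k, l}.

c, h, i, j, k, l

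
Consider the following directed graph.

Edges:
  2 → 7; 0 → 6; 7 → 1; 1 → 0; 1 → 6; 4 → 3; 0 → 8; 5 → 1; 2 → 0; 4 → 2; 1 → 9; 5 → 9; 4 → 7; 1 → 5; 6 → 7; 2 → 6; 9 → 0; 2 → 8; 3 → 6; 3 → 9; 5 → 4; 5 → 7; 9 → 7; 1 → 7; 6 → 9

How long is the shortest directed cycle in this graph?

2

For each vertex v, BFS finds the shortest path from v back to v.
The shortest such closed walk is 5 → 1 → 5, length 2.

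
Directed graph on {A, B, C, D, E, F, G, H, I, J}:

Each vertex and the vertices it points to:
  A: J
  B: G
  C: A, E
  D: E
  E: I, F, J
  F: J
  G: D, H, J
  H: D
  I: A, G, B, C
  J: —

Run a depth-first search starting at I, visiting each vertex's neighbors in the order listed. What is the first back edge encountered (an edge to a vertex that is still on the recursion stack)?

E→I

DFS from I (visiting each vertex's neighbors in the order listed); mark gray on enter, black on exit:
I gray
  A gray
    J gray
    J black
  A black
  G gray
    D gray
      E gray
        E→I: I is gray → back edge
First back edge: E → I.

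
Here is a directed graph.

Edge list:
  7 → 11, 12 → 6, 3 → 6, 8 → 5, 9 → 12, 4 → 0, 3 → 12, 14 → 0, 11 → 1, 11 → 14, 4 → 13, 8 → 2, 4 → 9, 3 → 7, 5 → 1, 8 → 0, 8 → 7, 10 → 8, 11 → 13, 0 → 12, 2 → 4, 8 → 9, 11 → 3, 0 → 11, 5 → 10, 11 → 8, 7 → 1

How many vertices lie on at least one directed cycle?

10

A vertex is on a directed cycle iff it belongs to a strongly connected component of size ≥ 2 (or has a self-loop).
The vertices on cycles are {0, 2, 3, 4, 5, 7, 8, 10, 11, 14} — 10 in total.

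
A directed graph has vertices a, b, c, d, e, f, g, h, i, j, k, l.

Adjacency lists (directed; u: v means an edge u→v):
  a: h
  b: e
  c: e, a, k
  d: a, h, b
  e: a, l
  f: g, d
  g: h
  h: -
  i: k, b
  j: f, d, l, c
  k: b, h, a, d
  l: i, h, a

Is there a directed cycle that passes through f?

No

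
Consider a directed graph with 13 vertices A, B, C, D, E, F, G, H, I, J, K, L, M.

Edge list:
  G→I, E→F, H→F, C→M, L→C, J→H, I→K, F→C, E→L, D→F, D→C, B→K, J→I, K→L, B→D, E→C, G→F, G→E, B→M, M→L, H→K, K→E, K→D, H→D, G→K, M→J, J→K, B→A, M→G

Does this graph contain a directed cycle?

Yes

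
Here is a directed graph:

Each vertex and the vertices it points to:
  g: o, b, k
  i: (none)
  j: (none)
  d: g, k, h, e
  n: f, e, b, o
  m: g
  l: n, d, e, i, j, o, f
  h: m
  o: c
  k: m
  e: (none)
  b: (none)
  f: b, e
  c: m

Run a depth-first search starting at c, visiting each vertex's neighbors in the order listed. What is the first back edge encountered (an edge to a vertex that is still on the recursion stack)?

DFS from c (visiting each vertex's neighbors in the order listed); mark gray on enter, black on exit:
c gray
  m gray
    g gray
      o gray
        o→c: c is gray → back edge
First back edge: o → c.

o->c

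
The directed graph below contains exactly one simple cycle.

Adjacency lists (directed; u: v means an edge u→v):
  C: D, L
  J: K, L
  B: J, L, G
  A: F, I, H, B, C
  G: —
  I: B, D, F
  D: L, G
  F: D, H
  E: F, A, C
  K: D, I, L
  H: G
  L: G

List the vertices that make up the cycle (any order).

B, I, J, K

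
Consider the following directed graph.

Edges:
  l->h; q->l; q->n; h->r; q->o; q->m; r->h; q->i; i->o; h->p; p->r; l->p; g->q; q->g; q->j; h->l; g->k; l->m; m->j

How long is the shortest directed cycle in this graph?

For each vertex v, BFS finds the shortest path from v back to v.
The shortest such closed walk is q → g → q, length 2.

2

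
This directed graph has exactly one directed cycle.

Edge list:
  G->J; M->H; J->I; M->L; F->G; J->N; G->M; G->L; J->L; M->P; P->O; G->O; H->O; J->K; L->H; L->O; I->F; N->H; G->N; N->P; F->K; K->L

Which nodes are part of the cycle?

DFS with gray/black marking from I:
I gray
  F gray
    K gray
      L gray
        H gray
          O gray
          O black
        H black
        L→O: O black — skip
      L black
    K black
    G gray
      N gray
        P gray
          P→O: O black — skip
        P black
        N→H: H black — skip
      N black
      G→O: O black — skip
      J gray
        J→I: I is gray → back edge
Back edge closes the cycle I → F → G → J → I; its vertices are {F, G, I, J}.

F, G, I, J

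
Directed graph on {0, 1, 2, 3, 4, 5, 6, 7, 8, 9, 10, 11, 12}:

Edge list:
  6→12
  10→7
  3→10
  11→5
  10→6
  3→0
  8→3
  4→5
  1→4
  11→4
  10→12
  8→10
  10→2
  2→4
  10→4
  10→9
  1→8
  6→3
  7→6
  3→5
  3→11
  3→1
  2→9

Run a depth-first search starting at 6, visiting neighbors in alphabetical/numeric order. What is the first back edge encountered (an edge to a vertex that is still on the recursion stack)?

8→3

DFS from 6 (visiting neighbors in alphabetical/numeric order); mark gray on enter, black on exit:
6 gray
  3 gray
    0 gray
    0 black
    1 gray
      4 gray
        5 gray
        5 black
      4 black
      8 gray
        8→3: 3 is gray → back edge
First back edge: 8 → 3.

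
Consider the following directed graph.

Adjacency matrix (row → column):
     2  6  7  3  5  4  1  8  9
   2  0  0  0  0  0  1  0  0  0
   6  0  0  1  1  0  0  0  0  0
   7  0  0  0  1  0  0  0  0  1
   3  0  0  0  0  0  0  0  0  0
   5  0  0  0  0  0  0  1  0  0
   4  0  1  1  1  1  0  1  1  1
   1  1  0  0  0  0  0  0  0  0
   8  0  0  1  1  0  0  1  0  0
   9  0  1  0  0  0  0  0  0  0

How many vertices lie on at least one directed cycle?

8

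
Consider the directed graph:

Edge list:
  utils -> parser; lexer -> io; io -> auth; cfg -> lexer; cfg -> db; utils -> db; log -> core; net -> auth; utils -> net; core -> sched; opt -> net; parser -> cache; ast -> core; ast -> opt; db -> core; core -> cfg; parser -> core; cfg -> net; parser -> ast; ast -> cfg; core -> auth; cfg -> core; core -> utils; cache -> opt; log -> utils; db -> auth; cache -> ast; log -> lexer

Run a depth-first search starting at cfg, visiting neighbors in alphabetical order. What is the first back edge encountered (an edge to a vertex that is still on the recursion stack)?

core→cfg

DFS from cfg (visiting neighbors in alphabetical order); mark gray on enter, black on exit:
cfg gray
  core gray
    auth gray
    auth black
    core→cfg: cfg is gray → back edge
First back edge: core → cfg.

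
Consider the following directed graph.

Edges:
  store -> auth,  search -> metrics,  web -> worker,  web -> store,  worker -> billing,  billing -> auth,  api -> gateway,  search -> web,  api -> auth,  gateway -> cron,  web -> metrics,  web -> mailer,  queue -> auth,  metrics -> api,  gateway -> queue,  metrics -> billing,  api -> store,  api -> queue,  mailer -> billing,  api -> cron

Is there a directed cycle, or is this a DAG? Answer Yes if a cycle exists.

No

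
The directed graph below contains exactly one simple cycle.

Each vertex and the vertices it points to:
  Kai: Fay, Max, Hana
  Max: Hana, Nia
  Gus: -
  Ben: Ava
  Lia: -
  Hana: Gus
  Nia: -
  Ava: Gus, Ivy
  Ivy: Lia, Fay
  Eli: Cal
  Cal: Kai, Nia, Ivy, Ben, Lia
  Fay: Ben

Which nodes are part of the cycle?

DFS with gray/black marking from Ben:
Ben gray
  Ava gray
    Gus gray
    Gus black
    Ivy gray
      Lia gray
      Lia black
      Fay gray
        Fay→Ben: Ben is gray → back edge
Back edge closes the cycle Ben → Ava → Ivy → Fay → Ben; its vertices are {Ava, Ben, Fay, Ivy}.

Ava, Ben, Fay, Ivy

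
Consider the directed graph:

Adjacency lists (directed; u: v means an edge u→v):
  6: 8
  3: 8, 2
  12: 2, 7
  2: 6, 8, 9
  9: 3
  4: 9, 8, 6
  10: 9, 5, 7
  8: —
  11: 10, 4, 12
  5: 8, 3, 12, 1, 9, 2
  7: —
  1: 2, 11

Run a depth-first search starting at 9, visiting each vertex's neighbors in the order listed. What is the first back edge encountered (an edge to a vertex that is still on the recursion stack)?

DFS from 9 (visiting each vertex's neighbors in the order listed); mark gray on enter, black on exit:
9 gray
  3 gray
    8 gray
    8 black
    2 gray
      6 gray
        6→8: 8 black — skip
      6 black
      2→8: 8 black — skip
      2→9: 9 is gray → back edge
First back edge: 2 → 9.

2->9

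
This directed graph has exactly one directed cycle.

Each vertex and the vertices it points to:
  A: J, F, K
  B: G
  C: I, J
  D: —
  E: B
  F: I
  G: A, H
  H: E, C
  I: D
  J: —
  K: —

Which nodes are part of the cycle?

DFS with gray/black marking from G:
G gray
  A gray
    J gray
    J black
    F gray
      I gray
        D gray
        D black
      I black
    F black
    K gray
    K black
  A black
  H gray
    E gray
      B gray
        B→G: G is gray → back edge
Back edge closes the cycle G → H → E → B → G; its vertices are {B, E, G, H}.

B, E, G, H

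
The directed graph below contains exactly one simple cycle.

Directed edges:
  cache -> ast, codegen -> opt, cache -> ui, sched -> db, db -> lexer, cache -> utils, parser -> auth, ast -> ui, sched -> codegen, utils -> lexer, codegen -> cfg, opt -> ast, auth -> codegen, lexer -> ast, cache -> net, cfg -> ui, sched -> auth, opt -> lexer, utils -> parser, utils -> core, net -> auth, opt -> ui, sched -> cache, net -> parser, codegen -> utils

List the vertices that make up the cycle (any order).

auth, utils, parser, codegen

DFS with gray/black marking from codegen:
codegen gray
  utils gray
    lexer gray
      ast gray
        ui gray
        ui black
      ast black
    lexer black
    core gray
    core black
    parser gray
      auth gray
        auth→codegen: codegen is gray → back edge
Back edge closes the cycle codegen → utils → parser → auth → codegen; its vertices are {auth, utils, parser, codegen}.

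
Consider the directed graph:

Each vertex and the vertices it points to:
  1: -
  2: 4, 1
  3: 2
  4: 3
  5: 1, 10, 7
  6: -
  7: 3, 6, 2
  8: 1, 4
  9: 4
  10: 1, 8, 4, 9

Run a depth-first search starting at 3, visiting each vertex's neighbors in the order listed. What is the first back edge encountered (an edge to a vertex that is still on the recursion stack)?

4->3

DFS from 3 (visiting each vertex's neighbors in the order listed); mark gray on enter, black on exit:
3 gray
  2 gray
    4 gray
      4→3: 3 is gray → back edge
First back edge: 4 → 3.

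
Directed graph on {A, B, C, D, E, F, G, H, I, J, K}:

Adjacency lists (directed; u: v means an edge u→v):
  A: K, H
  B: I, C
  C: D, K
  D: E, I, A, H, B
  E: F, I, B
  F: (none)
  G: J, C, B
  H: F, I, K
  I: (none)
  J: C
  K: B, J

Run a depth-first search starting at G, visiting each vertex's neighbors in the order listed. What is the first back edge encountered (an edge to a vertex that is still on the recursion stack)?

B->C

DFS from G (visiting each vertex's neighbors in the order listed); mark gray on enter, black on exit:
G gray
  J gray
    C gray
      D gray
        E gray
          F gray
          F black
          I gray
          I black
          B gray
            B→I: I black — skip
            B→C: C is gray → back edge
First back edge: B → C.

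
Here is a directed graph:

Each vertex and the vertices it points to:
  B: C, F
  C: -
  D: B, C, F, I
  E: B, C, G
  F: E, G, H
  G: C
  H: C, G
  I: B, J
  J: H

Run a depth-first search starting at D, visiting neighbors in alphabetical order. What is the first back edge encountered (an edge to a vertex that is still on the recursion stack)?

DFS from D (visiting neighbors in alphabetical order); mark gray on enter, black on exit:
D gray
  B gray
    C gray
    C black
    F gray
      E gray
        E→B: B is gray → back edge
First back edge: E → B.

E->B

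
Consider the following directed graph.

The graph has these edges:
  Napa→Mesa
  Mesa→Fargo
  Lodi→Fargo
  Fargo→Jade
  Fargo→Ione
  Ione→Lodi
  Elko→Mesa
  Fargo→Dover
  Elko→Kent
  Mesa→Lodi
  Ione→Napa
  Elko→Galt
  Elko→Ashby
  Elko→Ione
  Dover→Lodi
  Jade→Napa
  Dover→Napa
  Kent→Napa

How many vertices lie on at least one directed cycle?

7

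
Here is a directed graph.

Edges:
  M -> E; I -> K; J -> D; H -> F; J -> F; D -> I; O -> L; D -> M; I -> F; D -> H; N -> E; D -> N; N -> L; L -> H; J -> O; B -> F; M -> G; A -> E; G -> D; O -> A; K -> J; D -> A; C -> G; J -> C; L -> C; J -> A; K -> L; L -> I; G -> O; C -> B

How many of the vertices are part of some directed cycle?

A vertex is on a directed cycle iff it belongs to a strongly connected component of size ≥ 2 (or has a self-loop).
The vertices on cycles are {C, D, G, I, J, K, L, M, N, O} — 10 in total.

10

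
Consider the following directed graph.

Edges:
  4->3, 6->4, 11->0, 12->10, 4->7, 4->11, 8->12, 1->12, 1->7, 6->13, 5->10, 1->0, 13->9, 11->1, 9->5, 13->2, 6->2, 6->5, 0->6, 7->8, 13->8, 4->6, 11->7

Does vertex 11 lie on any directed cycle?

11 is on a cycle iff 11 can reach itself via ≥1 edge.
11 → 0 → 6 → 4 → 11 — yes.

Yes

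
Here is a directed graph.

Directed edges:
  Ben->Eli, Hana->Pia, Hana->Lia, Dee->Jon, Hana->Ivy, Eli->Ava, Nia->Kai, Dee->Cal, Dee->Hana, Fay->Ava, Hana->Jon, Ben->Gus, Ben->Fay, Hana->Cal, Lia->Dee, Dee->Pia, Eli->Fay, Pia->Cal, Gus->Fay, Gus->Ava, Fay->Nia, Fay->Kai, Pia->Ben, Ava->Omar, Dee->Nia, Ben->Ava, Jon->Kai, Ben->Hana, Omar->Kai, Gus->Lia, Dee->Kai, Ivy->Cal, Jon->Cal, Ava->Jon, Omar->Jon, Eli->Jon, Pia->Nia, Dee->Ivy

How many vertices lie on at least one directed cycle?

6

A vertex is on a directed cycle iff it belongs to a strongly connected component of size ≥ 2 (or has a self-loop).
The vertices on cycles are {Ben, Dee, Gus, Lia, Pia, Hana} — 6 in total.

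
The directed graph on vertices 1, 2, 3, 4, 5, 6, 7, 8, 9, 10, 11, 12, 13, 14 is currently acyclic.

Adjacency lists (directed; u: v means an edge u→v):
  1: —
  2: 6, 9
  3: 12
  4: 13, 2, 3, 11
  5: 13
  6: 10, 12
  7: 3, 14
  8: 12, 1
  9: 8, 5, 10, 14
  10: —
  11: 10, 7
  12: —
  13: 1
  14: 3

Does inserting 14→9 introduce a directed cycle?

Yes

Adding 14→9 creates a cycle iff 9 can already reach 14.
Path from 9: 9 → 14.
So 9 → … → 14 → 9 is a cycle.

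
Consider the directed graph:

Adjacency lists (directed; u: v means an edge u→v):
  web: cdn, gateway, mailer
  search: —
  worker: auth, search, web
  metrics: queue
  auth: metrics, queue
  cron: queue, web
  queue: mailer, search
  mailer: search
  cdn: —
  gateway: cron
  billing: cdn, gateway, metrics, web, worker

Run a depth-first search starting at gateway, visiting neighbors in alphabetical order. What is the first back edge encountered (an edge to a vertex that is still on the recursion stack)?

DFS from gateway (visiting neighbors in alphabetical order); mark gray on enter, black on exit:
gateway gray
  cron gray
    queue gray
      mailer gray
        search gray
        search black
      mailer black
      queue→search: search black — skip
    queue black
    web gray
      cdn gray
      cdn black
      web→gateway: gateway is gray → back edge
First back edge: web → gateway.

web→gateway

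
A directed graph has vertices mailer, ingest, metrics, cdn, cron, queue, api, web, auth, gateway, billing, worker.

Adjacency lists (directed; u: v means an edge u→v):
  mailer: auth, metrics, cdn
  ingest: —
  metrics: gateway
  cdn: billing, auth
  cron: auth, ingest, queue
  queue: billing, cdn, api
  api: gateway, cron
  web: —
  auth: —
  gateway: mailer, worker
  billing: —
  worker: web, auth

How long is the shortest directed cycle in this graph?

For each vertex v, BFS finds the shortest path from v back to v.
The shortest such closed walk is api → cron → queue → api, length 3.

3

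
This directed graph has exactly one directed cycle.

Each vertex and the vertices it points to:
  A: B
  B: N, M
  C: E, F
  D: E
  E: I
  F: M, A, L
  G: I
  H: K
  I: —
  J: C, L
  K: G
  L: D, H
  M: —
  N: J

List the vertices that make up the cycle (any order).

DFS with gray/black marking from J:
J gray
  C gray
    E gray
      I gray
      I black
    E black
    F gray
      M gray
      M black
      A gray
        B gray
          N gray
            N→J: J is gray → back edge
Back edge closes the cycle J → C → F → A → B → N → J; its vertices are {A, B, C, F, J, N}.

A, B, C, F, J, N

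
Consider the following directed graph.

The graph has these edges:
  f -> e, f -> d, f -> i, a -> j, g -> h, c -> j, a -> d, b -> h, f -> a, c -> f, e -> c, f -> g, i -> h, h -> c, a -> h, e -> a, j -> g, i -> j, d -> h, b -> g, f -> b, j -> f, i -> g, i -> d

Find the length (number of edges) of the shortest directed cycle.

For each vertex v, BFS finds the shortest path from v back to v.
The shortest such closed walk is e → c → f → e, length 3.

3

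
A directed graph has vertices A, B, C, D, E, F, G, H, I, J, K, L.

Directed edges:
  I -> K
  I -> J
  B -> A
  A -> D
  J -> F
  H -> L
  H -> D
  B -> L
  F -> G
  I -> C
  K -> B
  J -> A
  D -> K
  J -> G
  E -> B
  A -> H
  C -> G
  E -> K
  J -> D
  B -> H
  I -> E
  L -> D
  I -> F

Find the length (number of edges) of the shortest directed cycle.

For each vertex v, BFS finds the shortest path from v back to v.
The shortest such closed walk is K → B → L → D → K, length 4.

4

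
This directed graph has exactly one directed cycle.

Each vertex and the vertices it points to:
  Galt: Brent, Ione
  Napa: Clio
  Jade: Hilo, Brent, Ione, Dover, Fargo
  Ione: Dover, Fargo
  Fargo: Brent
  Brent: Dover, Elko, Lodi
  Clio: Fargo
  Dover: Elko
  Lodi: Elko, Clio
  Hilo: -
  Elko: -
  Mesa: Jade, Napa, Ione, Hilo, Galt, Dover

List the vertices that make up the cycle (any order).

DFS with gray/black marking from Brent:
Brent gray
  Dover gray
    Elko gray
    Elko black
  Dover black
  Brent→Elko: Elko black — skip
  Lodi gray
    Lodi→Elko: Elko black — skip
    Clio gray
      Fargo gray
        Fargo→Brent: Brent is gray → back edge
Back edge closes the cycle Brent → Lodi → Clio → Fargo → Brent; its vertices are {Clio, Lodi, Brent, Fargo}.

Clio, Lodi, Brent, Fargo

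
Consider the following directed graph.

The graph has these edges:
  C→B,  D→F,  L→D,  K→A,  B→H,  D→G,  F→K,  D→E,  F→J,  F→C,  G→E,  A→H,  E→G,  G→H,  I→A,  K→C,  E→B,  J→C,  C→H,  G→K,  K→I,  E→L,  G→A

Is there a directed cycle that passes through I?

No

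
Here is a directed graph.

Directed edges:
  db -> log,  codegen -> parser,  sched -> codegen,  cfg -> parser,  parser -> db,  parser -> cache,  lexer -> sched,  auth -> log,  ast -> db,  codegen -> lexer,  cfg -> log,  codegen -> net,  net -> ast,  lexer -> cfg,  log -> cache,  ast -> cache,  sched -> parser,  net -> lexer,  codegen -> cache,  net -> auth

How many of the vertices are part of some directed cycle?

A vertex is on a directed cycle iff it belongs to a strongly connected component of size ≥ 2 (or has a self-loop).
The vertices on cycles are {net, lexer, sched, codegen} — 4 in total.

4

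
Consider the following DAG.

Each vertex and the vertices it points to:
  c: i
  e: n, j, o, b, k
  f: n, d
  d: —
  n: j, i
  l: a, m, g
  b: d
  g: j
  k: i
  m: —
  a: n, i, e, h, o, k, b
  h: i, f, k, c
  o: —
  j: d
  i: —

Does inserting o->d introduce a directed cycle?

No

Adding o→d creates a cycle iff d can already reach o.
Explore from d: no path reaches o. The graph stays acyclic.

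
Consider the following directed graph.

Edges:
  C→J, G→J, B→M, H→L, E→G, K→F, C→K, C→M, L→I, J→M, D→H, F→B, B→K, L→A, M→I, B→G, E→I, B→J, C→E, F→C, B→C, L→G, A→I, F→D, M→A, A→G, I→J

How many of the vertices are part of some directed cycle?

9

A vertex is on a directed cycle iff it belongs to a strongly connected component of size ≥ 2 (or has a self-loop).
The vertices on cycles are {A, B, C, F, G, I, J, K, M} — 9 in total.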